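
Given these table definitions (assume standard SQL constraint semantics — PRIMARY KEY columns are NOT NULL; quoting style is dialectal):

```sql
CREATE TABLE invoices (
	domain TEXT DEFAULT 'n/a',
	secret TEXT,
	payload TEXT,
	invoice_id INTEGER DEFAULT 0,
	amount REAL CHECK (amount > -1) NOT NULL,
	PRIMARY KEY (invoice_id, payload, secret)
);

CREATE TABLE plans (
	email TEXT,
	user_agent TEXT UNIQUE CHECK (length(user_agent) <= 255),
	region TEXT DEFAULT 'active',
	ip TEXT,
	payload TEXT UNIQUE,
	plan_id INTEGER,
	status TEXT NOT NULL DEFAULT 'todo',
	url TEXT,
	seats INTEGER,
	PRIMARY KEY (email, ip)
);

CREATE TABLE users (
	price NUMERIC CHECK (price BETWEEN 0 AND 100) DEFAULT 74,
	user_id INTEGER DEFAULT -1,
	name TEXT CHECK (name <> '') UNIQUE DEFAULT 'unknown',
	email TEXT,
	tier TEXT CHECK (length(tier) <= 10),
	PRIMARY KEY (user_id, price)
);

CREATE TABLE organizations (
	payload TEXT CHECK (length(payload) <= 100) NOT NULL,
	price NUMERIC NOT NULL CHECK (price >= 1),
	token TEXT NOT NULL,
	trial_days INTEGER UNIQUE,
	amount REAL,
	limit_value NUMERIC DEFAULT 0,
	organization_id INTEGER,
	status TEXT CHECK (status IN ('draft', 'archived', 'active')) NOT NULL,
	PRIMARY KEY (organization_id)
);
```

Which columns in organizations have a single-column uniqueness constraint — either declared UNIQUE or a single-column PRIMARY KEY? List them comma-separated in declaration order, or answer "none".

trial_days, organization_id

- payload: no UNIQUE or single-column PK constraint.
- price: no UNIQUE or single-column PK constraint.
- token: no UNIQUE or single-column PK constraint.
- trial_days: declared UNIQUE → unique.
- amount: no UNIQUE or single-column PK constraint.
- limit_value: no UNIQUE or single-column PK constraint.
- organization_id: single-column PRIMARY KEY → unique.
- status: no UNIQUE or single-column PK constraint.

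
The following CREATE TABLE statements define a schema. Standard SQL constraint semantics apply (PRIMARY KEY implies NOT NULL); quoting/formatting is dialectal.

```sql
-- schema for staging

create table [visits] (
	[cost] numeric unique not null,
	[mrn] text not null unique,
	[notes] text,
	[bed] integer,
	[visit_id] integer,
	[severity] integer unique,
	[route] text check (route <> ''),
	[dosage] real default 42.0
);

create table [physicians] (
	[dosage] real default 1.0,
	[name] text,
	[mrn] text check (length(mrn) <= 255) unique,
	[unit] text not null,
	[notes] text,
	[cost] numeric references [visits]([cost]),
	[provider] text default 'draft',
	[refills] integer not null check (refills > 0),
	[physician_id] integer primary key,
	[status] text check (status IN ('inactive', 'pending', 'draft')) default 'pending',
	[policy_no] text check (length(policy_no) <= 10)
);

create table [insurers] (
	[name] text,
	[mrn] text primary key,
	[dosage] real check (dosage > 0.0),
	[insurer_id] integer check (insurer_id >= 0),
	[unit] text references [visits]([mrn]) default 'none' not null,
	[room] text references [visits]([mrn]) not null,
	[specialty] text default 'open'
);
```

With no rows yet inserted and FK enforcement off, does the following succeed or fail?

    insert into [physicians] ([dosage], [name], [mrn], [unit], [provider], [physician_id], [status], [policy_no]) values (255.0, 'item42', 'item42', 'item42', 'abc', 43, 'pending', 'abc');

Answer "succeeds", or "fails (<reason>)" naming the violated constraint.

fails (NOT NULL on refills)

refills is omitted from the column list and has no DEFAULT, so it would receive NULL.
But refills is declared NOT NULL.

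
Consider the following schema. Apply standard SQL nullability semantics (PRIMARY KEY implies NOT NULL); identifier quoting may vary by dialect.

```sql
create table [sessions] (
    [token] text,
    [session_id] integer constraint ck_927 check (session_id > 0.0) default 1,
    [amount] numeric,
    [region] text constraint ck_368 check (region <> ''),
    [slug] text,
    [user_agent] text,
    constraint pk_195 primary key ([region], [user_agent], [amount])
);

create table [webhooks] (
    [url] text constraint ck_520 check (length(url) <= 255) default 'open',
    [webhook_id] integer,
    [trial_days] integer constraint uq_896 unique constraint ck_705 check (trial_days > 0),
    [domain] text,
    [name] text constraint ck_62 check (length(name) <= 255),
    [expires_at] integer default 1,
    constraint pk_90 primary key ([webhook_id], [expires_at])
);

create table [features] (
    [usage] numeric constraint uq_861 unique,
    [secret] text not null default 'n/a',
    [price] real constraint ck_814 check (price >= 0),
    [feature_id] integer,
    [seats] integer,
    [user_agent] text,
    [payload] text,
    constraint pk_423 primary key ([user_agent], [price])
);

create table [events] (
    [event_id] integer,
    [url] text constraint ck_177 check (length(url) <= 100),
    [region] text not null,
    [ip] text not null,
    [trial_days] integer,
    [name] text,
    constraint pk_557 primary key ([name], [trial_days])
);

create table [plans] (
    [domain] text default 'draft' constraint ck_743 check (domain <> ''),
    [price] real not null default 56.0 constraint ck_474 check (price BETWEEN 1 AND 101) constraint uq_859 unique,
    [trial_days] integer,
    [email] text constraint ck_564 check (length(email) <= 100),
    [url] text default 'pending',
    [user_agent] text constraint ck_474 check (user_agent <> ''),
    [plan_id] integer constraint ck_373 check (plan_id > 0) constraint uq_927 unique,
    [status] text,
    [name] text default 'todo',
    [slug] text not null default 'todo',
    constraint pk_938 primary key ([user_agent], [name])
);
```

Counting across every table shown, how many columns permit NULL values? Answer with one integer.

19

sessions: 3 nullable (token, session_id, slug — PK (region, user_agent, amount) and explicit NOT NULL columns excluded).
webhooks: 4 nullable (url, trial_days, domain, name — PK (webhook_id, expires_at) and explicit NOT NULL columns excluded).
features: 4 nullable (usage, feature_id, seats, payload — PK (user_agent, price) and explicit NOT NULL columns excluded).
events: 2 nullable (event_id, url — PK (name, trial_days) and explicit NOT NULL columns excluded).
plans: 6 nullable (domain, trial_days, email, url, plan_id, status — PK (user_agent, name) and explicit NOT NULL columns excluded).
Total: 3 + 4 + 4 + 2 + 6 = 19.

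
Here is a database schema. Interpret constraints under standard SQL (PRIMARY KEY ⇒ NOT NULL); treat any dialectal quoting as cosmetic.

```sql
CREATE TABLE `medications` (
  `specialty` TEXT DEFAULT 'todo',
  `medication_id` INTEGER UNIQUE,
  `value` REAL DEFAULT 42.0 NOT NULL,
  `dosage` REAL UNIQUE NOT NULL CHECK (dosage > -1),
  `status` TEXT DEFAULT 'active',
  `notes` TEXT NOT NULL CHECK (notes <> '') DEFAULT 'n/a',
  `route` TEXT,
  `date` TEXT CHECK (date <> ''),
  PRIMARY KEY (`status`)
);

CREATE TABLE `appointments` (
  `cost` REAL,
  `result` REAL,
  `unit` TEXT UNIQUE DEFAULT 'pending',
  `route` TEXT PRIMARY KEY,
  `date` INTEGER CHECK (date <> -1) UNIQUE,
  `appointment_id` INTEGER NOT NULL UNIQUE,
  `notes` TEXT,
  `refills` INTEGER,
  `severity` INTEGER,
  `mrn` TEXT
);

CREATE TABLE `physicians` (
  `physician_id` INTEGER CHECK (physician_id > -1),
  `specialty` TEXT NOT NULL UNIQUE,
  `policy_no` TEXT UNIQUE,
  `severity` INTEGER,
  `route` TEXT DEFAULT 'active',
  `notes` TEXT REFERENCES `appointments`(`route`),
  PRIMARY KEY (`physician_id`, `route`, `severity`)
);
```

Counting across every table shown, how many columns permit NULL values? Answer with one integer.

medications: 4 nullable (specialty, medication_id, route, date — PK (status) and explicit NOT NULL columns excluded).
appointments: 8 nullable (cost, result, unit, date, notes, refills, severity, mrn — PK (route) and explicit NOT NULL columns excluded).
physicians: 2 nullable (policy_no, notes — PK (physician_id, route, severity) and explicit NOT NULL columns excluded).
Total: 4 + 8 + 2 = 14.

14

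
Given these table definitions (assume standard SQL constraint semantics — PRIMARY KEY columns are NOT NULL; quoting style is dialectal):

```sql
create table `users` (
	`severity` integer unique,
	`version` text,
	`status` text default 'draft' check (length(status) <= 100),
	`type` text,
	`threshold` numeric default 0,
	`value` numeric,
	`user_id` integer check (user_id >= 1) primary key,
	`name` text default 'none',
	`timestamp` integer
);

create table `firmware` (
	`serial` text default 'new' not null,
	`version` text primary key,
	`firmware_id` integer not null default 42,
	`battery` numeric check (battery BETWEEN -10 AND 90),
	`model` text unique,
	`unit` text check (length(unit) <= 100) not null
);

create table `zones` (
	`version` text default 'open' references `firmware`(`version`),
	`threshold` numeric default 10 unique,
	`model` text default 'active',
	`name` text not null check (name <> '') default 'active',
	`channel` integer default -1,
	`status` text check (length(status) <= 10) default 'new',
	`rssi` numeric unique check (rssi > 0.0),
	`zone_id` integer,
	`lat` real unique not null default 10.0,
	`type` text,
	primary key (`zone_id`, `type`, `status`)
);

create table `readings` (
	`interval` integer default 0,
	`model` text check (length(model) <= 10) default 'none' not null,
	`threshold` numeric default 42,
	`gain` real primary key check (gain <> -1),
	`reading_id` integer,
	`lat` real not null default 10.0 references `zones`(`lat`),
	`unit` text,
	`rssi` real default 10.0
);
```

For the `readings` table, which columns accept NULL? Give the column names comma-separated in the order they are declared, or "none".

interval, threshold, reading_id, unit, rssi

- interval: DEFAULT only fills an omitted column; an explicit NULL is still allowed → nullable.
- model: declared NOT NULL → not nullable.
- threshold: DEFAULT only fills an omitted column; an explicit NULL is still allowed → nullable.
- gain: part of the PRIMARY KEY, which implies NOT NULL → not nullable.
- reading_id: no NOT NULL constraint applies → nullable.
- lat: declared NOT NULL → not nullable.
- unit: no NOT NULL constraint applies → nullable.
- rssi: DEFAULT only fills an omitted column; an explicit NULL is still allowed → nullable.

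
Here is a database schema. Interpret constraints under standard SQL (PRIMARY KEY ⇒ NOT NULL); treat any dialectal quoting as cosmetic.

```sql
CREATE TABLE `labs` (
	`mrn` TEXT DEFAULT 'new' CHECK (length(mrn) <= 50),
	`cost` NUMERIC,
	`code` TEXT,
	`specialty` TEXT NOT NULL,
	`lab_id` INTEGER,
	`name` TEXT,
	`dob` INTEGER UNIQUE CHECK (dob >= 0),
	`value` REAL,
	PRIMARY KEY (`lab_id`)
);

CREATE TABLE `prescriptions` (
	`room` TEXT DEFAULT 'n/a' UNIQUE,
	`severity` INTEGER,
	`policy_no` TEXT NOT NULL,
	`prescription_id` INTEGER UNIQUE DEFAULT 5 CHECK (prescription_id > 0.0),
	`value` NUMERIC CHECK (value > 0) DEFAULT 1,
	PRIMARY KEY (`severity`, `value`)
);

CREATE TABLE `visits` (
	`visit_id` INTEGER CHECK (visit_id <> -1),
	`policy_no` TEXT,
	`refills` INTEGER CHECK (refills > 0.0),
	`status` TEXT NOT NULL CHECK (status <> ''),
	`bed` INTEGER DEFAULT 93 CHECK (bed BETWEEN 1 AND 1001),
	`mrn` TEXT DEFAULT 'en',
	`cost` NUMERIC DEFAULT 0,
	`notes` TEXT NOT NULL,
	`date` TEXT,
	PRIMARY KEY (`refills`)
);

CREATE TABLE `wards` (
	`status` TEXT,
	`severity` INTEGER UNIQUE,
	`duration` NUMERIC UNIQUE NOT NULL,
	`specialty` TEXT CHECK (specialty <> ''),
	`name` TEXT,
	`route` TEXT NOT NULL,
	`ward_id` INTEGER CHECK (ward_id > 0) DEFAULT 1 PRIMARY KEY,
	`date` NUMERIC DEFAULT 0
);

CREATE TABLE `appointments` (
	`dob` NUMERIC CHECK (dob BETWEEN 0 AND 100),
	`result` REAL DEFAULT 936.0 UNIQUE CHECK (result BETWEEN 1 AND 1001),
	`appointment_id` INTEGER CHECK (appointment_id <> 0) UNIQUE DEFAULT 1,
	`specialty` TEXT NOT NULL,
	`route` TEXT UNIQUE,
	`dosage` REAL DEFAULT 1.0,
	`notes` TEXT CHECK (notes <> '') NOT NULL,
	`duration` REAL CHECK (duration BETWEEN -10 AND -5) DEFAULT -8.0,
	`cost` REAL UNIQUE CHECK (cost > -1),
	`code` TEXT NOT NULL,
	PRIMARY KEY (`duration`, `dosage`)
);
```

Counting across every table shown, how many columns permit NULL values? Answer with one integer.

labs: 6 nullable (mrn, cost, code, name, dob, value — PK (lab_id) and explicit NOT NULL columns excluded).
prescriptions: 2 nullable (room, prescription_id — PK (severity, value) and explicit NOT NULL columns excluded).
visits: 6 nullable (visit_id, policy_no, bed, mrn, cost, date — PK (refills) and explicit NOT NULL columns excluded).
wards: 5 nullable (status, severity, specialty, name, date — PK (ward_id) and explicit NOT NULL columns excluded).
appointments: 5 nullable (dob, result, appointment_id, route, cost — PK (duration, dosage) and explicit NOT NULL columns excluded).
Total: 6 + 2 + 6 + 5 + 5 = 24.

24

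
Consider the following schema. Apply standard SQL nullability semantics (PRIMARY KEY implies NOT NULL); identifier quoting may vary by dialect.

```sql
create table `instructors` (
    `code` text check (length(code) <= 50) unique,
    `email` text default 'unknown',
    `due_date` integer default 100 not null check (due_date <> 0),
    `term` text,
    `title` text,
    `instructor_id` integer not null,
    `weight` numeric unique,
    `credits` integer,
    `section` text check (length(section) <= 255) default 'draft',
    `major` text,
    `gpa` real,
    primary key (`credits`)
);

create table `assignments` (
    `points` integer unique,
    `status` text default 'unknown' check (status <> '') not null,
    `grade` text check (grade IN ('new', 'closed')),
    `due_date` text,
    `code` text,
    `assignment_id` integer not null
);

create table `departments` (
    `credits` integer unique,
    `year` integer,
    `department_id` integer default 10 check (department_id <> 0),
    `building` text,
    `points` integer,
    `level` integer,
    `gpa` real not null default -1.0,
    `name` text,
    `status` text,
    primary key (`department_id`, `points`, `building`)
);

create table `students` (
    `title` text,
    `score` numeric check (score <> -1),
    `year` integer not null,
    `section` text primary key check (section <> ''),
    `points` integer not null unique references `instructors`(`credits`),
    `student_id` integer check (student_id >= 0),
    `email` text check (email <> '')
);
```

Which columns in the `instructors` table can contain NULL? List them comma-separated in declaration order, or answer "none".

- code: CHECK does not forbid NULL (a CHECK constraint passes when its expression is NULL) → nullable.
- email: DEFAULT only fills an omitted column; an explicit NULL is still allowed → nullable.
- due_date: declared NOT NULL → not nullable.
- term: no NOT NULL constraint applies → nullable.
- title: no NOT NULL constraint applies → nullable.
- instructor_id: declared NOT NULL → not nullable.
- weight: UNIQUE does not imply NOT NULL → nullable.
- credits: part of the PRIMARY KEY, which implies NOT NULL → not nullable.
- section: CHECK does not forbid NULL (a CHECK constraint passes when its expression is NULL) → nullable.
- major: no NOT NULL constraint applies → nullable.
- gpa: no NOT NULL constraint applies → nullable.

code, email, term, title, weight, section, major, gpa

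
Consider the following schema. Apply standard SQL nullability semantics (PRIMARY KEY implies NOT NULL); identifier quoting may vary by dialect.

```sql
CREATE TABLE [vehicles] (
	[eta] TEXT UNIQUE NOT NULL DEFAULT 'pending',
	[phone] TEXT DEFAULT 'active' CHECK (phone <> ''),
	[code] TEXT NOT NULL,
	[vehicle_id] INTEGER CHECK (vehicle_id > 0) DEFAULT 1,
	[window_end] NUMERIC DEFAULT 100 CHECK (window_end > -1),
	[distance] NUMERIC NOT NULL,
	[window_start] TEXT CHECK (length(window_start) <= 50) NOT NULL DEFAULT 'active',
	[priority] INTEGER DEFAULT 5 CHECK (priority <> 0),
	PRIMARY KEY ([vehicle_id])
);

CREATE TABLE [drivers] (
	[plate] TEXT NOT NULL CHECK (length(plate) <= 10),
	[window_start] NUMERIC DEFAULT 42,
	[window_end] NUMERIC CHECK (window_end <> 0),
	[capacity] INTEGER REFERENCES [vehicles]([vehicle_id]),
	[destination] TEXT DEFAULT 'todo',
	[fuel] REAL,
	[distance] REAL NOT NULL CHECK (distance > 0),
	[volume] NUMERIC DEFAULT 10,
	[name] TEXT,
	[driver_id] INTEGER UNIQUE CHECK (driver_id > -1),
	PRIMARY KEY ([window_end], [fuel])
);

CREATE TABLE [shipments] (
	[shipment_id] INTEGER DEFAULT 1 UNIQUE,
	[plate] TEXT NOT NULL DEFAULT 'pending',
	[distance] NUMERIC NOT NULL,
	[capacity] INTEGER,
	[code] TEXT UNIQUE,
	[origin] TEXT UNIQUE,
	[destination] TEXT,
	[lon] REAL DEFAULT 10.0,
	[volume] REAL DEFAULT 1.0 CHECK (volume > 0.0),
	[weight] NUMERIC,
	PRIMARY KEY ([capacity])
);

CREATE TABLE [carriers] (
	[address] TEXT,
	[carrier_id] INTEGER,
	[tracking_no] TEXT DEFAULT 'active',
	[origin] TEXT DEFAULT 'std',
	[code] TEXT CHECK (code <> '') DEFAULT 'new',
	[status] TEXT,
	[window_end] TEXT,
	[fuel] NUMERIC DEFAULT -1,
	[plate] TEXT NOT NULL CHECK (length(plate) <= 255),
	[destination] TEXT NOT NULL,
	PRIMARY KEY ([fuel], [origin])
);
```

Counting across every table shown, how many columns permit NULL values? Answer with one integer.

22

vehicles: 3 nullable (phone, window_end, priority — PK (vehicle_id) and explicit NOT NULL columns excluded).
drivers: 6 nullable (window_start, capacity, destination, volume, name, driver_id — PK (window_end, fuel) and explicit NOT NULL columns excluded).
shipments: 7 nullable (shipment_id, code, origin, destination, lon, volume, weight — PK (capacity) and explicit NOT NULL columns excluded).
carriers: 6 nullable (address, carrier_id, tracking_no, code, status, window_end — PK (fuel, origin) and explicit NOT NULL columns excluded).
Total: 3 + 6 + 7 + 6 = 22.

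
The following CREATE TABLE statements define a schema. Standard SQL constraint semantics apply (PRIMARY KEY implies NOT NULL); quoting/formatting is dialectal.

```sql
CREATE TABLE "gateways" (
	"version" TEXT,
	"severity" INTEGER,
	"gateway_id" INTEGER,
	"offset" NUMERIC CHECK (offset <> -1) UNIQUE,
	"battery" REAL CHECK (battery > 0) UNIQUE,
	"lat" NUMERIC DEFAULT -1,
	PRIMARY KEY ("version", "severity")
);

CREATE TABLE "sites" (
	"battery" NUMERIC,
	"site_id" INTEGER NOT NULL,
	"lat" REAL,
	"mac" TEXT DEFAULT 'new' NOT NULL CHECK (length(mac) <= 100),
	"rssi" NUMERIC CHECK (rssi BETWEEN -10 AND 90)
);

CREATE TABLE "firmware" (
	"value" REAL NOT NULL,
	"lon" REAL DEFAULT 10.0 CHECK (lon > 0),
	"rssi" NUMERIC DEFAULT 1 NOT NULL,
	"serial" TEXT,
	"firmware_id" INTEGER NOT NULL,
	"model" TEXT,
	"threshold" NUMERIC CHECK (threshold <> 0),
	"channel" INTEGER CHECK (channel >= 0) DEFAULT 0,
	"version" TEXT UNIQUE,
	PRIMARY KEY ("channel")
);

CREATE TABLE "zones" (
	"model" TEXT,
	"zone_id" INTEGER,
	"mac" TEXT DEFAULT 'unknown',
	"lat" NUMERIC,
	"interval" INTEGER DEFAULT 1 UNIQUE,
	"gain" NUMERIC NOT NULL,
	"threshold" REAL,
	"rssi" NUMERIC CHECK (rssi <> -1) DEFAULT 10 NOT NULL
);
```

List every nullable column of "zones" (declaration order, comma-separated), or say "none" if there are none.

- model: no NOT NULL constraint applies → nullable.
- zone_id: no NOT NULL constraint applies → nullable.
- mac: DEFAULT only fills an omitted column; an explicit NULL is still allowed → nullable.
- lat: no NOT NULL constraint applies → nullable.
- interval: UNIQUE does not imply NOT NULL → nullable.
- gain: declared NOT NULL → not nullable.
- threshold: no NOT NULL constraint applies → nullable.
- rssi: declared NOT NULL → not nullable.

model, zone_id, mac, lat, interval, threshold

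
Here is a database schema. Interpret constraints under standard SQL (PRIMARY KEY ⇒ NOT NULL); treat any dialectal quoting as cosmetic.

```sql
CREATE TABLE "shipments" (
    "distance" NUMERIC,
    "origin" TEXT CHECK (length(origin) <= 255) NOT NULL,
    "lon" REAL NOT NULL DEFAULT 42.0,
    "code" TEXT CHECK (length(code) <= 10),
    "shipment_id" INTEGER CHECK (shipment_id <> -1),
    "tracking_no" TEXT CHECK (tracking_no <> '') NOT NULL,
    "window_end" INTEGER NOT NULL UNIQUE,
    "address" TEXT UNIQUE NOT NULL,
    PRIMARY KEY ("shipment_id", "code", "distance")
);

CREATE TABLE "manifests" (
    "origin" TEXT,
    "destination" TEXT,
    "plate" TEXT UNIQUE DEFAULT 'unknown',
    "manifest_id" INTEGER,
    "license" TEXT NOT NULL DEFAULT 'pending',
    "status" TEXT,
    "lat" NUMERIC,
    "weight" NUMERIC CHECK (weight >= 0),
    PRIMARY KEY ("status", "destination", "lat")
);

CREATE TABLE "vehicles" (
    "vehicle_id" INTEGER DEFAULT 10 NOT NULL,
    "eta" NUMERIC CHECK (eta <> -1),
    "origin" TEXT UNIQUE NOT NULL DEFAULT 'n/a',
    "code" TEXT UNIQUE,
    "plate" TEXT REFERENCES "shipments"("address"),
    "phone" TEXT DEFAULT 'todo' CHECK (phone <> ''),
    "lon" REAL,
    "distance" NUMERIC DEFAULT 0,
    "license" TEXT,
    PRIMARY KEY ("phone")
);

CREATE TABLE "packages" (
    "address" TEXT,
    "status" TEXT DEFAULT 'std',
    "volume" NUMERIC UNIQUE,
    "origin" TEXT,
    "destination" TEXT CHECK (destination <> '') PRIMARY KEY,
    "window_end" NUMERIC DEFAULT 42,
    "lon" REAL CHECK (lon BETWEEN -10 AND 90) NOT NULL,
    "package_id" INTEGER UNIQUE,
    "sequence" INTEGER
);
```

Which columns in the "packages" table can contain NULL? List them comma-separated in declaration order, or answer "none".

address, status, volume, origin, window_end, package_id, sequence

- address: no NOT NULL constraint applies → nullable.
- status: DEFAULT only fills an omitted column; an explicit NULL is still allowed → nullable.
- volume: UNIQUE does not imply NOT NULL → nullable.
- origin: no NOT NULL constraint applies → nullable.
- destination: part of the PRIMARY KEY, which implies NOT NULL → not nullable.
- window_end: DEFAULT only fills an omitted column; an explicit NULL is still allowed → nullable.
- lon: declared NOT NULL → not nullable.
- package_id: UNIQUE does not imply NOT NULL → nullable.
- sequence: no NOT NULL constraint applies → nullable.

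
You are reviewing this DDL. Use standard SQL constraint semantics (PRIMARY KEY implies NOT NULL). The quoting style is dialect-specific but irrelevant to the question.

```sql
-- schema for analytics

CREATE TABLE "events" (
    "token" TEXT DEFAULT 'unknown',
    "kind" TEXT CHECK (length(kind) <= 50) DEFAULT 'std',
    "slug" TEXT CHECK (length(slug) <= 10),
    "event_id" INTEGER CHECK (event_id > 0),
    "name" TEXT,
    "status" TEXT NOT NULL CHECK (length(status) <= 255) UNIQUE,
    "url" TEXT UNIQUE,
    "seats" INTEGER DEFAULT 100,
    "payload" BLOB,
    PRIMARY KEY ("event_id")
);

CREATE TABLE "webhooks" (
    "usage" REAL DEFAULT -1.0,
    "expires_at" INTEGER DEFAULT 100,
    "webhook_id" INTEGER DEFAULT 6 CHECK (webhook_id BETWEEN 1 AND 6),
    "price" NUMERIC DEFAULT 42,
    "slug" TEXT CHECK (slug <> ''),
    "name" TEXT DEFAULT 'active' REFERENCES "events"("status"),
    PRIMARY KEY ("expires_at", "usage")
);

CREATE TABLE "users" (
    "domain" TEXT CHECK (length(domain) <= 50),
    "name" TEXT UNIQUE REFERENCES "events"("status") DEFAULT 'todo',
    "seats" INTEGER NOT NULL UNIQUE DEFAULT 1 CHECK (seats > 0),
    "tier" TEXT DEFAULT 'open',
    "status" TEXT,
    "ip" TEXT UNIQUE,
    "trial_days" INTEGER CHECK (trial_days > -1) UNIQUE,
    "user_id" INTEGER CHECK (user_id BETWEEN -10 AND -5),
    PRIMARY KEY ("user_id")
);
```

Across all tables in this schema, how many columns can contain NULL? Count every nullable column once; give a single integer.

events: 7 nullable (token, kind, slug, name, url, seats, payload — PK (event_id) and explicit NOT NULL columns excluded).
webhooks: 4 nullable (webhook_id, price, slug, name — PK (expires_at, usage) and explicit NOT NULL columns excluded).
users: 6 nullable (domain, name, tier, status, ip, trial_days — PK (user_id) and explicit NOT NULL columns excluded).
Total: 7 + 4 + 6 = 17.

17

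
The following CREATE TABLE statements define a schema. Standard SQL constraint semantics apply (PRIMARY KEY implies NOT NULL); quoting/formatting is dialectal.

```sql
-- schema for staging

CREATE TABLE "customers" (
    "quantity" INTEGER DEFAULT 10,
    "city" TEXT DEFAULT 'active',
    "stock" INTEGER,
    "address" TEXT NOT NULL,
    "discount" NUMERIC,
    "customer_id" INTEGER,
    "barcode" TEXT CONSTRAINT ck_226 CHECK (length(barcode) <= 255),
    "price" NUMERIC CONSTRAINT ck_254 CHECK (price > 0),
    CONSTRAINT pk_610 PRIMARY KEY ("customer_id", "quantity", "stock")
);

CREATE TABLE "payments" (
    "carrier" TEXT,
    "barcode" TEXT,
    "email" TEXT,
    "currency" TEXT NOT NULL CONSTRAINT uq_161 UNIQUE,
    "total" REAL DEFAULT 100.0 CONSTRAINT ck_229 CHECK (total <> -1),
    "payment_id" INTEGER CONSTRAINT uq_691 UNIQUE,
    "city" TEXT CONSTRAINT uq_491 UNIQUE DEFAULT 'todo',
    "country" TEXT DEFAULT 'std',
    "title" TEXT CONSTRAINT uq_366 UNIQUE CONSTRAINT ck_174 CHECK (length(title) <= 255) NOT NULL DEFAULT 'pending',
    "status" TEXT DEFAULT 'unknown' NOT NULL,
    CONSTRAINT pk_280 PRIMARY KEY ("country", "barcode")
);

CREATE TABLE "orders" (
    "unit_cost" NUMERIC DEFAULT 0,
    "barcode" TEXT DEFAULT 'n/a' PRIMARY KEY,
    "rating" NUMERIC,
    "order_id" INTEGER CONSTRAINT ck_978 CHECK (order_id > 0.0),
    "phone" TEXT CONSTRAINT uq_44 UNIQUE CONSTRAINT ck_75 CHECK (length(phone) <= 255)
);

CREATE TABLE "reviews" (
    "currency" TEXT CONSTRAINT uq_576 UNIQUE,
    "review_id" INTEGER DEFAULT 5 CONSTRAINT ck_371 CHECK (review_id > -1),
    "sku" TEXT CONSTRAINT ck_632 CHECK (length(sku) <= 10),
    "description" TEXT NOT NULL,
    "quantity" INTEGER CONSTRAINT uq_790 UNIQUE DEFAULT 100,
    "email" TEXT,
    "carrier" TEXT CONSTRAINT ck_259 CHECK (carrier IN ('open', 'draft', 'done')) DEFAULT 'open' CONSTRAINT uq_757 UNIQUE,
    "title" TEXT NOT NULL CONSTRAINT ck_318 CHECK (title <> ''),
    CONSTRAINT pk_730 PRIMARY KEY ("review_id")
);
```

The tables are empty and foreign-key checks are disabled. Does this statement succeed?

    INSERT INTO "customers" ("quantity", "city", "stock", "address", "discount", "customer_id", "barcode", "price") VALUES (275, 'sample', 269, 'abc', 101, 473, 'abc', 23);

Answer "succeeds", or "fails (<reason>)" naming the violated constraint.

NOT NULL columns: address is supplied; customer_id is supplied; quantity is supplied; stock is supplied.
CHECK constraints: 'abc' satisfies (length(barcode) <= 255); 23 satisfies (price > 0).
No constraint is violated.

succeeds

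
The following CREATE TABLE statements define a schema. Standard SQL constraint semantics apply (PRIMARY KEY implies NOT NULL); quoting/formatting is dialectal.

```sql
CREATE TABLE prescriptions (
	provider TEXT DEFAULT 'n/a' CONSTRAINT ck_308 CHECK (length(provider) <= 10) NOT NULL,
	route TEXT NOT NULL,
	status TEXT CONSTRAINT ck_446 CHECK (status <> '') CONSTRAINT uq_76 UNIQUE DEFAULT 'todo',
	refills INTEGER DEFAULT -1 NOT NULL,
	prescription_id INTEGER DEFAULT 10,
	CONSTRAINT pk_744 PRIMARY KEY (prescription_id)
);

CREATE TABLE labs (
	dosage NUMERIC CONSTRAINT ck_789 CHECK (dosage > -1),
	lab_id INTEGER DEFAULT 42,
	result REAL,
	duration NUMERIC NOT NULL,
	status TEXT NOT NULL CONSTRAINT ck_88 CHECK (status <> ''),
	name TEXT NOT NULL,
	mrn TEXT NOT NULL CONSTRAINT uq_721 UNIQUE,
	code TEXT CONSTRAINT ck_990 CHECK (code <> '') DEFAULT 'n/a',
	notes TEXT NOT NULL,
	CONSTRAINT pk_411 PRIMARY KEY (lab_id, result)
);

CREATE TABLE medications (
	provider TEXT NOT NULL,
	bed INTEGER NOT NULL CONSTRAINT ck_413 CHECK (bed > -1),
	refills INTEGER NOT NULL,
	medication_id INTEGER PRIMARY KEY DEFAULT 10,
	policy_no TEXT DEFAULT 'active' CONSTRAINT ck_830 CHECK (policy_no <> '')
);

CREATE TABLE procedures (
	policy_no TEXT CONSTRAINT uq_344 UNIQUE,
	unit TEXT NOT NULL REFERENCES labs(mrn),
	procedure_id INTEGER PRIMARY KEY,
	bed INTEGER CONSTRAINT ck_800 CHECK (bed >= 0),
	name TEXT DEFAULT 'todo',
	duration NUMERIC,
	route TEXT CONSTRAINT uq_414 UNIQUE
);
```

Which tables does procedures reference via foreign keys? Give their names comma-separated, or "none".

- unit REFERENCES labs(mrn).

labs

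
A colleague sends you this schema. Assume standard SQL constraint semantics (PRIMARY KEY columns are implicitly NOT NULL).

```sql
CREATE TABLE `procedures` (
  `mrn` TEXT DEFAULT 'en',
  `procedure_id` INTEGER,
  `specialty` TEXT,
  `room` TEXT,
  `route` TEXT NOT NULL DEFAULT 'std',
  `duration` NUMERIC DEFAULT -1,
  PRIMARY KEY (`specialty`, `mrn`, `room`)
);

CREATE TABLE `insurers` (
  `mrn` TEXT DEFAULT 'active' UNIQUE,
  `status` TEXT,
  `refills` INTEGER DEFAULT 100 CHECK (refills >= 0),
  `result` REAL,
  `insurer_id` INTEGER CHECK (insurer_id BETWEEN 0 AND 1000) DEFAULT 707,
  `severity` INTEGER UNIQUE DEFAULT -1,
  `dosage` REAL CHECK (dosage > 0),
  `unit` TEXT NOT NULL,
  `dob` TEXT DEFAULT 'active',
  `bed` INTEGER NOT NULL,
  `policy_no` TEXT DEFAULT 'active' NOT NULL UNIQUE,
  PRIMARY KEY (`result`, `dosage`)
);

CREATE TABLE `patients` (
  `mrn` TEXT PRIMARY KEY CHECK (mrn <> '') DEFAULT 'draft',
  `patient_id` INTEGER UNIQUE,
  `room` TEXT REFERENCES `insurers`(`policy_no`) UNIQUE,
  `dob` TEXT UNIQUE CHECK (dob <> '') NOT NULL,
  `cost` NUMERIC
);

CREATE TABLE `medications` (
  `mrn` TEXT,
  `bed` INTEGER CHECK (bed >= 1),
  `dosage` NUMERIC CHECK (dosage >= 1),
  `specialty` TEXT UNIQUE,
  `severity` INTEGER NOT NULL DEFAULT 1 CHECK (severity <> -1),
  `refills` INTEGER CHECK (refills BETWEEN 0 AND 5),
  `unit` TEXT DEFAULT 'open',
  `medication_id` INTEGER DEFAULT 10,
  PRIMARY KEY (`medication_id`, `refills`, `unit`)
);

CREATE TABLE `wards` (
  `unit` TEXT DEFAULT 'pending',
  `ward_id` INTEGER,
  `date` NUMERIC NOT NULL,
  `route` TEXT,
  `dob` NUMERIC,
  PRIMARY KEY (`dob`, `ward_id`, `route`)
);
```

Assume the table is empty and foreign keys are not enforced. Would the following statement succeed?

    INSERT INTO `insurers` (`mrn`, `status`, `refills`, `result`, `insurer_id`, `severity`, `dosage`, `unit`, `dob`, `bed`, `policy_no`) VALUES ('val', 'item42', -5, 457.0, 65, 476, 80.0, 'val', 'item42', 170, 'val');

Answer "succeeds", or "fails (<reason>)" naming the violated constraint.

The value -5 for refills violates CHECK (refills >= 0).

fails (CHECK on refills)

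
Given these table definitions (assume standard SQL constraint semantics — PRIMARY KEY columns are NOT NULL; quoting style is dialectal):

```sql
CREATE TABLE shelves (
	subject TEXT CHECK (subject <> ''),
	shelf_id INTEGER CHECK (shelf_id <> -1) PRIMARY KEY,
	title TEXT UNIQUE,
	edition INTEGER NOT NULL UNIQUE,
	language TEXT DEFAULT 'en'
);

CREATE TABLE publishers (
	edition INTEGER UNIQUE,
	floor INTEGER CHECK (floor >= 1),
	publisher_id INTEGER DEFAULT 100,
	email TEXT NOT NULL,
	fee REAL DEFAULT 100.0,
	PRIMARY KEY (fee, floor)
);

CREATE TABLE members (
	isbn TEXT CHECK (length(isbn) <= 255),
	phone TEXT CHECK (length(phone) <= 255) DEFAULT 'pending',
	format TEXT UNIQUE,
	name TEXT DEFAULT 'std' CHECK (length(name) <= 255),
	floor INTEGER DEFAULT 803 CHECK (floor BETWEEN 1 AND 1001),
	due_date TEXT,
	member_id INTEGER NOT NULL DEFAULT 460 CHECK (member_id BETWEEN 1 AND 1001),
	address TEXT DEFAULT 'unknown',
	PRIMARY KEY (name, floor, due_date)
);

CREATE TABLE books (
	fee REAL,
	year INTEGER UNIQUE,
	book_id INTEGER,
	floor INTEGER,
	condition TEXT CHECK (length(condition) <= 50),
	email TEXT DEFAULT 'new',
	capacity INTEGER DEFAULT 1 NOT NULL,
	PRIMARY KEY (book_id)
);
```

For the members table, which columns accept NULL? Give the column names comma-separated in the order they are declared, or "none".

isbn, phone, format, address

- isbn: CHECK does not forbid NULL (a CHECK constraint passes when its expression is NULL) → nullable.
- phone: CHECK does not forbid NULL (a CHECK constraint passes when its expression is NULL) → nullable.
- format: UNIQUE does not imply NOT NULL → nullable.
- name: part of the PRIMARY KEY, which implies NOT NULL → not nullable.
- floor: part of the PRIMARY KEY, which implies NOT NULL → not nullable.
- due_date: part of the PRIMARY KEY, which implies NOT NULL → not nullable.
- member_id: declared NOT NULL → not nullable.
- address: DEFAULT only fills an omitted column; an explicit NULL is still allowed → nullable.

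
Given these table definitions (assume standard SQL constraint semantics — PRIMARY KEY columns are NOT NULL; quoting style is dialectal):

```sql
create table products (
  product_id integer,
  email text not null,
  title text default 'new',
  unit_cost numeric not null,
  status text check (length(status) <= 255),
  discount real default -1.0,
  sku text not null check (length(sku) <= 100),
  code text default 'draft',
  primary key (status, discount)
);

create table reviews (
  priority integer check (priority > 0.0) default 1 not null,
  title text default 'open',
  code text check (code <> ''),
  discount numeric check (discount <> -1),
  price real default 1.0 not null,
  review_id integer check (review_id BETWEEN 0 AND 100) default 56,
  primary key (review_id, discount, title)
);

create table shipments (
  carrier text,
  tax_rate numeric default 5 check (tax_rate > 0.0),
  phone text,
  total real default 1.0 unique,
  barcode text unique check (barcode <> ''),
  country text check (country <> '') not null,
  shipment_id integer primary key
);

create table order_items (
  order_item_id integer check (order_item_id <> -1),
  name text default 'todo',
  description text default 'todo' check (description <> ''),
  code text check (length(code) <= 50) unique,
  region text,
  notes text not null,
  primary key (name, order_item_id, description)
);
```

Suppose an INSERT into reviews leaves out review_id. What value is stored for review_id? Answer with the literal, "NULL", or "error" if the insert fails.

56

review_id has an explicit DEFAULT 56.
When the column is omitted from an INSERT, that default is used.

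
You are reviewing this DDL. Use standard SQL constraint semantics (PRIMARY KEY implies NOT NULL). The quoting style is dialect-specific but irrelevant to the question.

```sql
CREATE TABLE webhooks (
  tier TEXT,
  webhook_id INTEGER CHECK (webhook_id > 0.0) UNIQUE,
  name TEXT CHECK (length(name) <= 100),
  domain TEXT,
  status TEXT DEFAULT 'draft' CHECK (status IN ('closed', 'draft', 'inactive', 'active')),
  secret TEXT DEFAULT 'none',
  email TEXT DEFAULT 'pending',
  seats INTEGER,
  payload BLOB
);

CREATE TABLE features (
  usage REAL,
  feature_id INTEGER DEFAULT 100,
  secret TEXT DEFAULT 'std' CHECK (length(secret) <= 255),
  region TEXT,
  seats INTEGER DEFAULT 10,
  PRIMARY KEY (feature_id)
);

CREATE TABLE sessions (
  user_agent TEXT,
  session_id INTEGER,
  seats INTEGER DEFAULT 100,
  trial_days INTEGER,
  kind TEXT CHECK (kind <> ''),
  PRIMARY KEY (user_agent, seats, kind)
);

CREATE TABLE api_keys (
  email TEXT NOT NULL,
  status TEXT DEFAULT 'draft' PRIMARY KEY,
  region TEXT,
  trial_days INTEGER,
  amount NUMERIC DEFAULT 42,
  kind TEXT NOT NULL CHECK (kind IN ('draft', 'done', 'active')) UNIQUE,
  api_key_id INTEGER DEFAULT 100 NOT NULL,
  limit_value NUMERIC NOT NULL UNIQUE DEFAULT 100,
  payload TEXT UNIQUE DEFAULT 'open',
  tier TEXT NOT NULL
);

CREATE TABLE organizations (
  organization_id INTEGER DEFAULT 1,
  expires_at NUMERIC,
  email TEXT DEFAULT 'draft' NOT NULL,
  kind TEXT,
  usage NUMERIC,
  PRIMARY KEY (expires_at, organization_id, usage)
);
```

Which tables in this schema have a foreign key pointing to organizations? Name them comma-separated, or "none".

No REFERENCES clause anywhere in the schema names organizations.

none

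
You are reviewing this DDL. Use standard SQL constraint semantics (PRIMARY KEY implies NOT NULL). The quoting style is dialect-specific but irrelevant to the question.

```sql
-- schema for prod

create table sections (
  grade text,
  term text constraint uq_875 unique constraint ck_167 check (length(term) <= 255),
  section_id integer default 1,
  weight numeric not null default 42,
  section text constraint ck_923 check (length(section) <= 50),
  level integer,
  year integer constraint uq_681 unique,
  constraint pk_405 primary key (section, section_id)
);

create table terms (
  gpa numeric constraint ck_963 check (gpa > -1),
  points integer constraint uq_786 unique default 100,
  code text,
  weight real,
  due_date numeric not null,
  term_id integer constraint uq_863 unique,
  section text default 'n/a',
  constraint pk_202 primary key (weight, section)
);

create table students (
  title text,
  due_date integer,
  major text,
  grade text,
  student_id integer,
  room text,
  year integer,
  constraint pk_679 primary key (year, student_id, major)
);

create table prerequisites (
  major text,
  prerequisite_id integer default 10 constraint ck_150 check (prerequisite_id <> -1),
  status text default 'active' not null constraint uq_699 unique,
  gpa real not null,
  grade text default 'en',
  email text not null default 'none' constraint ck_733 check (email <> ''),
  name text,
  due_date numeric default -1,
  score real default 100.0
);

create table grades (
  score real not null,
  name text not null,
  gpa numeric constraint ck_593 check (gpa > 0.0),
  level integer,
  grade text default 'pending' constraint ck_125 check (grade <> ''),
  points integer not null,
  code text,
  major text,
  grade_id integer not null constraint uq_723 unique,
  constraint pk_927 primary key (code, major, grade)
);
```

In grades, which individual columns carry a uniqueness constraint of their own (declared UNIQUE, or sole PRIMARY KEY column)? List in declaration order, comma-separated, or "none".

grade_id

- score: no UNIQUE or single-column PK constraint.
- name: no UNIQUE or single-column PK constraint.
- gpa: no UNIQUE or single-column PK constraint.
- level: no UNIQUE or single-column PK constraint.
- grade: part of a composite PRIMARY KEY — only the tuple is unique, not this column on its own.
- points: no UNIQUE or single-column PK constraint.
- code: part of a composite PRIMARY KEY — only the tuple is unique, not this column on its own.
- major: part of a composite PRIMARY KEY — only the tuple is unique, not this column on its own.
- grade_id: declared UNIQUE → unique.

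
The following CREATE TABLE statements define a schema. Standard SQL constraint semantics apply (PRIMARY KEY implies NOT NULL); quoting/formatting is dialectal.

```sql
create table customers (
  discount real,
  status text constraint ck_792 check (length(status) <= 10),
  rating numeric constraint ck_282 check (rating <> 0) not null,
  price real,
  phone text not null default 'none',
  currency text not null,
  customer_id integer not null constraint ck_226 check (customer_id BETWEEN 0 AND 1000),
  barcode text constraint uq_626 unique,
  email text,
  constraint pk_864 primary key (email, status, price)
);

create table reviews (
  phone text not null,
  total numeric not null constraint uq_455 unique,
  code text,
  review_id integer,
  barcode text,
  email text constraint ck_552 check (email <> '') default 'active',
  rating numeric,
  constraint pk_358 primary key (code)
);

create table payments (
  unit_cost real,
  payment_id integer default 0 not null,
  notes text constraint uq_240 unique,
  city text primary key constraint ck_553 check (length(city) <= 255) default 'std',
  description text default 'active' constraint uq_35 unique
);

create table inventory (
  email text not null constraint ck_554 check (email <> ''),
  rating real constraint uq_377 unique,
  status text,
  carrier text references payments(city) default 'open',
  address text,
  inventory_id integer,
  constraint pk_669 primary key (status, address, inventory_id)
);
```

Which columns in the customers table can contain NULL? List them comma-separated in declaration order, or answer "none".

- discount: no NOT NULL constraint applies → nullable.
- status: part of the PRIMARY KEY, which implies NOT NULL → not nullable.
- rating: declared NOT NULL → not nullable.
- price: part of the PRIMARY KEY, which implies NOT NULL → not nullable.
- phone: declared NOT NULL → not nullable.
- currency: declared NOT NULL → not nullable.
- customer_id: declared NOT NULL → not nullable.
- barcode: UNIQUE does not imply NOT NULL → nullable.
- email: part of the PRIMARY KEY, which implies NOT NULL → not nullable.

discount, barcode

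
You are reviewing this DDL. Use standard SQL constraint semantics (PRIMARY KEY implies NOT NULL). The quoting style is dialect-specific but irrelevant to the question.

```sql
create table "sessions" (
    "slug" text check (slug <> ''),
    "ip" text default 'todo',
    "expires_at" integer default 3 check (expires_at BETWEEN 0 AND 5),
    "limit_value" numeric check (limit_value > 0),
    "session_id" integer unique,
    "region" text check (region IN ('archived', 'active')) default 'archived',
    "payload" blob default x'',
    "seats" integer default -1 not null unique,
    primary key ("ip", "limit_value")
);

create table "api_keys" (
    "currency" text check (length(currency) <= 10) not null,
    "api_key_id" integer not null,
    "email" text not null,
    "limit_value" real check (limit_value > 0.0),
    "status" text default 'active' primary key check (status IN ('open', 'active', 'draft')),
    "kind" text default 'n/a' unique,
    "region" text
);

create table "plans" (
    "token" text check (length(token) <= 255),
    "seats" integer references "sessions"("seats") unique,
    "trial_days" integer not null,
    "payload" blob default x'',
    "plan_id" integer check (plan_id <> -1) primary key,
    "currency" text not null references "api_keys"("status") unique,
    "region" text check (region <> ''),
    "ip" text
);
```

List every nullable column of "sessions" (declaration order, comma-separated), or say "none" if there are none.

- slug: CHECK does not forbid NULL (a CHECK constraint passes when its expression is NULL) → nullable.
- ip: part of the PRIMARY KEY, which implies NOT NULL → not nullable.
- expires_at: CHECK does not forbid NULL (a CHECK constraint passes when its expression is NULL) → nullable.
- limit_value: part of the PRIMARY KEY, which implies NOT NULL → not nullable.
- session_id: UNIQUE does not imply NOT NULL → nullable.
- region: CHECK does not forbid NULL (a CHECK constraint passes when its expression is NULL) → nullable.
- payload: DEFAULT only fills an omitted column; an explicit NULL is still allowed → nullable.
- seats: declared NOT NULL → not nullable.

slug, expires_at, session_id, region, payload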